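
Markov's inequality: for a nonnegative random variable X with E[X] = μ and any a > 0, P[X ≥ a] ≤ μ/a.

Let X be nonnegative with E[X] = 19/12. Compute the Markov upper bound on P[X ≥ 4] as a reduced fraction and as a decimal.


μ = E[X] = 19/12, a = 4.
Markov: P[X ≥ 4] ≤ μ/a = (19/12)/4 = 19/48.
Numerically: ≈ 0.395833.
(Since a = 4 > μ = 1.583333, the bound 19/48 is < 1 and informative.)

P[X ≥ 4] ≤ 19/48 ≈ 0.395833.


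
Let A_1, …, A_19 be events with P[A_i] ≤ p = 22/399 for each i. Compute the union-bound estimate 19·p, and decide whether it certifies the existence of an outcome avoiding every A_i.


Union bound: P[∪_{i=1}^{19} A_i] ≤ Σ_i P[A_i] ≤ 19·p = 19·(22/399) = 22/21.
Numerically: 22/21 ≈ 1.0476.
Is 22/21 < 1? NO.
Since the bound 22/21 is ≥ 1, the union bound is uninformative here; it does NOT by itself certify existence.

19·p = 22/21 ≈ 1.0476; existence NOT certified by the union bound.


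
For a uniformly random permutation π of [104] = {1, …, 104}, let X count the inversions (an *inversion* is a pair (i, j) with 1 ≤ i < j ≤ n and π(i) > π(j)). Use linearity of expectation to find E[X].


Write X = Σ X_I over the C(104, 2) = 5356 pairs i < j, with X_I the indicator of one inversion.
There are 5356 indicators.
For each fixed pair i < j, the values π(i) and π(j) are two distinct elements of {1, …, 104} in uniformly random order; by symmetry P[π(i) > π(j)] = 1/2.
By linearity: E[X] = 5356 · (1/2) = C(104, 2) · (1/2) = 5356/2 = 2678 ≈ 2678.000.

E[X] = 2678 = 2678.000.


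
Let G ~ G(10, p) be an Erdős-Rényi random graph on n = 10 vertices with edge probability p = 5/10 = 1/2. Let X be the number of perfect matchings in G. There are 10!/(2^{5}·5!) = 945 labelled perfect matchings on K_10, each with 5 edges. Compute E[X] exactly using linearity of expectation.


K_10 has 10!/(2^{5}·5!) = 945 labelled perfect matchings.
For each such perfect matching H, let X_H = 1 if all 5 edges of H are present in G. Then P[X_H = 1] = p^{5} = (1/2)^{5} = 1/32.
By linearity of expectation: E[X] = Σ_H E[X_H] = 945 · p^{5} = 945 · 1/32 = 945/32.
Numerically: E[X] ≈ 29.531.

E[X] = 945 · (1/2)^{5} = 945/32 ≈ 29.531.


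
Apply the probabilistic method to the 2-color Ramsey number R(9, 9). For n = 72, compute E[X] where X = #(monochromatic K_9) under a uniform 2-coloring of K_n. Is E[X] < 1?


E[X] = C(72, 9) · 2^{1 − 36} = 85113005120 · 2^{−35} = 85113005120/34359738368.
As a reduced fraction: E[X] = 1329890705/536870912 ≈ 2.4771145.
Is E[X] < 1? NO.
Since E[X] ≥ 1, the first-moment bound is inconclusive at n = 72; it does NOT by itself certify R(9, 9) > 72.

E[X] = 1329890705/536870912 ≈ 2.4771145; E[X] ≥ 1; first-moment method inconclusive here.


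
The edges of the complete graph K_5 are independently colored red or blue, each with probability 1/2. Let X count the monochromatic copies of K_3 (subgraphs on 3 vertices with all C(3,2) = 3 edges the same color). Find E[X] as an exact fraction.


Let X = Σ_S X_S over the C(5, 3) = 10 subsets S of size 3, where X_S = 1 if the K_3 on S is monochromatic.
For a fixed S, the K_3 on S has C(3, 2) = 3 edges. P[all 3 edges red] = (1/2)^3, and likewise for blue, so P[monochromatic] = 2·(1/2)^3 = 2^{1 − 3} = 1/4.
Summing: E[X] = C(5, 3) · 2^{1 − 3} = 10 · 1/4 = 5/2.
Numerically: E[X] ≈ 2.500.

E[X] = C(5,3)·2^(1−C(3,2)) = 5/2 ≈ 2.500.


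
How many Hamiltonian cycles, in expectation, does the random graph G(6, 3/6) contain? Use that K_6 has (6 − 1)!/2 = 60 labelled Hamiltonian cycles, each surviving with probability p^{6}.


K_6 has (6 − 1)!/2 = 60 labelled Hamiltonian cycles.
For each such Hamiltonian cycle H, let X_H = 1 if all 6 edges of H are present in G. Then P[X_H = 1] = p^{6} = (1/2)^{6} = 1/64.
Summing the indicators: E[X] = Σ_H E[X_H] = 60 · p^{6} = 60 · 1/64 = 15/16.
Numerically: E[X] ≈ 0.9375.

E[X] = 60 · (1/2)^{6} = 15/16 ≈ 0.9375.


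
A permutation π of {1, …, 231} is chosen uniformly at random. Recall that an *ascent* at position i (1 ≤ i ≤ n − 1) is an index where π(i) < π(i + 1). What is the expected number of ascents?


Write X = Σ X_I over i = 1, …, 230, with X_I the indicator of one ascent.
There are 230 indicators.
For each fixed i, the pair (π(i), π(i+1)) is a uniformly random ordered pair of distinct values from {1, …, 231}; by symmetry P[π(i) < π(i+1)] = 1/2.
By linearity: E[X] = 230 · (1/2) = (231 − 1) · (1/2) = 115 ≈ 115.000.

E[X] = 115 = 115.000.


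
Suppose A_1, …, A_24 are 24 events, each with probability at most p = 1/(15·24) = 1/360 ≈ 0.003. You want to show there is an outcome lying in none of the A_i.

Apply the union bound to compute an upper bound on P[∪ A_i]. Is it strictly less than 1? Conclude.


Union bound: P[∪_{i=1}^{24} A_i] ≤ Σ_i P[A_i] ≤ 24·p = 24·(1/360) = 1/15.
Numerically: 1/15 ≈ 0.067.
Is 1/15 < 1? YES.
Since P[∪ A_i] ≤ 1/15 < 1, the complement has P[∩ A_i^c] ≥ 1 − 1/15 = 14/15 > 0, so some outcome avoids every A_i.

24·p = 1/15 ≈ 0.067; existence CERTIFIED by the union bound.


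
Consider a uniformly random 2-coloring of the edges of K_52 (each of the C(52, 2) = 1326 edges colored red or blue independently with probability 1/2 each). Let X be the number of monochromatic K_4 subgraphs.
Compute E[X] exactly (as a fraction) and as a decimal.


Let X = Σ_S X_S over the C(52, 4) = 270725 subsets S of size 4, where X_S = 1 if the K_4 on S is monochromatic.
For a fixed S, the K_4 on S has C(4, 2) = 6 edges. P[all 6 edges red] = (1/2)^6, and likewise for blue, so P[monochromatic] = 2·(1/2)^6 = 2^{1 − 6} = 1/32.
Summing: E[X] = C(52, 4) · 2^{1 − 6} = 270725 · 1/32 = 270725/32.
Numerically: E[X] ≈ 8460.1562.

E[X] = C(52,4)·2^(1−C(4,2)) = 270725/32 ≈ 8460.1562.


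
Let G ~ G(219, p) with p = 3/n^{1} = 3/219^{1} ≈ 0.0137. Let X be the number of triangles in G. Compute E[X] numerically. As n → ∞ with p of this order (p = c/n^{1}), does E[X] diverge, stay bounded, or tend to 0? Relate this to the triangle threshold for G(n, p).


Number of potential triangles: C(219, 3) = 1726669.
Each occurs with probability p³ ≈ (0.0137)³ ≈ 2.57058e-06.
By linearity: E[X] = C(219, 3)·p³ ≈ 1726669 · 2.57058e-06 ≈ 4.439.
Here α = 1, so p = 3/n is exactly at the triangle threshold p ~ 1/n. Asymptotically E[X] → c³/6 = 3³/6 = 9/2 ≈ 4.500, a bounded constant. In this regime the triangle count is asymptotically Poisson(c³/6).

E[X] ≈ 4.439; in regime p = Θ(1/n^{1}) E[X] stays bounded (at the triangle threshold p ~ 1/n).


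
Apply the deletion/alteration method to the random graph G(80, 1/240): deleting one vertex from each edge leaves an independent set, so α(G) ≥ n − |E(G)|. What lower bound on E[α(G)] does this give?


E[|E(G)|] = C(80, 2)·p = 3160 · (1/240) = 79/6.
E[α(G)] ≥ n − E[|E(G)|] = 80 − 79/6 = 401/6.
Numerically: ≈ 66.83333.
(This is only a lower bound; the true E[α(G)] may be larger.)

E[α(G)] ≥ 401/6 ≈ 66.83333.


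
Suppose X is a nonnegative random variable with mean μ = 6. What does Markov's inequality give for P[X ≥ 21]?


μ = E[X] = 6, a = 21.
Markov: P[X ≥ 21] ≤ μ/a = (6)/21 = 2/7.
Numerically: ≈ 0.2857.
(Since a = 21 > μ = 6.0000, the bound 2/7 is < 1 and informative.)

P[X ≥ 21] ≤ 2/7 ≈ 0.2857.


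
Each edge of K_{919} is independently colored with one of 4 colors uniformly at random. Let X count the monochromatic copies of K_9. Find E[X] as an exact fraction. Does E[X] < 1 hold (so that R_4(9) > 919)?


E[X] = C(919, 9) · 4^{1 − 36} = 1238828681639563077558 · 4^{−35} = 1238828681639563077558/1180591620717411303424.
As a reduced fraction: E[X] = 619414340819781538779/590295810358705651712 ≈ 1.049.
Is E[X] < 1? NO.
Since E[X] ≥ 1, the first-moment bound is inconclusive at n = 919; it does NOT by itself certify R_4(9) > 919.

E[X] = 619414340819781538779/590295810358705651712 ≈ 1.049; E[X] ≥ 1; first-moment method inconclusive here.


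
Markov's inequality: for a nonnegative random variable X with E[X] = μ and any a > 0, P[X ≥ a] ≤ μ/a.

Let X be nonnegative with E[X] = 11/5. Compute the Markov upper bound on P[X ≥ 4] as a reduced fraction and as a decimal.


μ = E[X] = 11/5, a = 4.
Markov: P[X ≥ 4] ≤ μ/a = (11/5)/4 = 11/20.
Numerically: ≈ 0.55000.
(Since a = 4 > μ = 2.20000, the bound 11/20 is < 1 and informative.)

P[X ≥ 4] ≤ 11/20 ≈ 0.55000.


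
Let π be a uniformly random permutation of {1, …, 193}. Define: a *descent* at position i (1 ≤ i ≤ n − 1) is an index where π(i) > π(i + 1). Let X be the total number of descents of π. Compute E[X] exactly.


Write X = Σ X_I over i = 1, …, 192, with X_I the indicator of one descent.
There are 192 indicators.
For each fixed i, the pair (π(i), π(i+1)) is a uniformly random ordered pair of distinct values from {1, …, 193}; by symmetry P[π(i) > π(i+1)] = 1/2.
By linearity: E[X] = 192 · (1/2) = (193 − 1) · (1/2) = 96 ≈ 96.000.

E[X] = 96 = 96.000.


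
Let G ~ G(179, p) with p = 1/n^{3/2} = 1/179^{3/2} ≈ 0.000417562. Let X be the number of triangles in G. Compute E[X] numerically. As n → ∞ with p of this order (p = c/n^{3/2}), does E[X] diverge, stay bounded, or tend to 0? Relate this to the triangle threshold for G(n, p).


Number of potential triangles: C(179, 3) = 939929.
Each occurs with probability p³ ≈ (0.000417562)³ ≈ 7.28050259e-11.
By linearity: E[X] = C(179, 3)·p³ ≈ 939929 · 7.28050259e-11 ≈ 0.000068.
Since α = 3/2 > 1, p = c/n^{3/2} = o(1/n) is below the triangle threshold p ~ 1/n. Asymptotically E[X] ~ (c³/6)·n^{3(1−α)} = (1³/6)·n^{-1.5} → 0, so by Markov's inequality G has no triangles w.h.p.

E[X] ≈ 0.000068; in regime p = Θ(1/n^{3/2}) E[X] tends to 0 (below the triangle threshold p ~ 1/n).


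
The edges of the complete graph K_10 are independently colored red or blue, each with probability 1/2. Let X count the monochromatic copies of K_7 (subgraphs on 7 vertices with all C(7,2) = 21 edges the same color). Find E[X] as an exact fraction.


Let X = Σ_S X_S over the C(10, 7) = 120 subsets S of size 7, where X_S = 1 if the K_7 on S is monochromatic.
For a fixed S, the K_7 on S has C(7, 2) = 21 edges. P[all 21 edges red] = (1/2)^21, and likewise for blue, so P[monochromatic] = 2·(1/2)^21 = 2^{1 − 21} = 1/1048576.
By linearity: E[X] = C(10, 7) · 2^{1 − 21} = 120 · 1/1048576 = 15/131072.
Numerically: E[X] ≈ 0.00011.

E[X] = C(10,7)·2^(1−C(7,2)) = 15/131072 ≈ 0.00011.


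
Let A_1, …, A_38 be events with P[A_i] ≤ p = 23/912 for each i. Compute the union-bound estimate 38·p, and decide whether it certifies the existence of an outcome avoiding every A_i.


Union bound: P[∪_{i=1}^{38} A_i] ≤ Σ_i P[A_i] ≤ 38·p = 38·(23/912) = 23/24.
Numerically: 23/24 ≈ 0.958333.
Is 23/24 < 1? YES.
Since P[∪ A_i] ≤ 23/24 < 1, the complement has P[∩ A_i^c] ≥ 1 − 23/24 = 1/24 > 0, so some outcome avoids every A_i.

38·p = 23/24 ≈ 0.958333; existence CERTIFIED by the union bound.


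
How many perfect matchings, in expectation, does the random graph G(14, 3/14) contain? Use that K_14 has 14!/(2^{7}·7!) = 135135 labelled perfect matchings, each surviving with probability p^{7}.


K_14 has 14!/(2^{7}·7!) = 135135 labelled perfect matchings.
For each such perfect matching H, let X_H = 1 if all 7 edges of H are present in G. Then P[X_H = 1] = p^{7} = (3/14)^{7} = 2187/105413504.
Summing the indicators: E[X] = Σ_H E[X_H] = 135135 · p^{7} = 135135 · 2187/105413504 = 42220035/15059072.
Numerically: E[X] ≈ 2.8.

E[X] = 135135 · (3/14)^{7} = 42220035/15059072 ≈ 2.8.


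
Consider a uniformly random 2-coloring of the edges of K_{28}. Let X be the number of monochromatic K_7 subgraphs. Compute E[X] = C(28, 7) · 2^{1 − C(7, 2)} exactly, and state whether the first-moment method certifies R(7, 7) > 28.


E[X] = C(28, 7) · 2^{1 − 21} = 1184040 · 2^{−20} = 1184040/1048576.
As a reduced fraction: E[X] = 148005/131072 ≈ 1.1291885.
Is E[X] < 1? NO.
Since E[X] ≥ 1, the first-moment bound is inconclusive at n = 28; it does NOT by itself certify R(7, 7) > 28.

E[X] = 148005/131072 ≈ 1.1291885; E[X] ≥ 1; first-moment method inconclusive here.


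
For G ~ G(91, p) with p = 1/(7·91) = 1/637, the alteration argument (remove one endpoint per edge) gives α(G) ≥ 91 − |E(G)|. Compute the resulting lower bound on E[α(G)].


E[|E(G)|] = C(91, 2)·p = 4095 · (1/637) = 45/7.
E[α(G)] ≥ n − E[|E(G)|] = 91 − 45/7 = 592/7.
Numerically: ≈ 84.5714.
(This is only a lower bound; the true E[α(G)] may be larger.)

E[α(G)] ≥ 592/7 ≈ 84.5714.


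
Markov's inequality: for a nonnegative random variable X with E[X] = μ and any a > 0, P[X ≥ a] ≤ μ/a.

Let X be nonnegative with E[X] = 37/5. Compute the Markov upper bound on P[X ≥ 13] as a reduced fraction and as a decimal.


μ = E[X] = 37/5, a = 13.
Markov: P[X ≥ 13] ≤ μ/a = (37/5)/13 = 37/65.
Numerically: ≈ 0.5692.
(Since a = 13 > μ = 7.4000, the bound 37/65 is < 1 and informative.)

P[X ≥ 13] ≤ 37/65 ≈ 0.5692.


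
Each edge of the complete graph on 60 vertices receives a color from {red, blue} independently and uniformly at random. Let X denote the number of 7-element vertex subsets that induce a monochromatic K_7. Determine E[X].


Let X = Σ_S X_S over the C(60, 7) = 386206920 subsets S of size 7, where X_S = 1 if the K_7 on S is monochromatic.
For a fixed S, the K_7 on S has C(7, 2) = 21 edges. P[all 21 edges red] = (1/2)^21, and likewise for blue, so P[monochromatic] = 2·(1/2)^21 = 2^{1 − 21} = 1/1048576.
Summing: E[X] = C(60, 7) · 2^{1 − 21} = 386206920 · 1/1048576 = 48275865/131072.
Numerically: E[X] ≈ 368.316.

E[X] = C(60,7)·2^(1−C(7,2)) = 48275865/131072 ≈ 368.316.


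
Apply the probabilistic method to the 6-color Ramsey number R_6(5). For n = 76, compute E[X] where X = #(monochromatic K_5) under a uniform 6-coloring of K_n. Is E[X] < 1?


E[X] = C(76, 5) · 6^{1 − 10} = 18474840 · 6^{−9} = 18474840/10077696.
As a reduced fraction: E[X] = 256595/139968 ≈ 1.8332405.
Is E[X] < 1? NO.
Since E[X] ≥ 1, the first-moment bound is inconclusive at n = 76; it does NOT by itself certify R_6(5) > 76.

E[X] = 256595/139968 ≈ 1.8332405; E[X] ≥ 1; first-moment method inconclusive here.


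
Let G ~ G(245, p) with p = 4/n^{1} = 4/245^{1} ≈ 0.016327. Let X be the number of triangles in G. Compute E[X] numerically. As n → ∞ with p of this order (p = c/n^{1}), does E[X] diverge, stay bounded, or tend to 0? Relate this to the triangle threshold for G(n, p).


Number of potential triangles: C(245, 3) = 2421090.
Each occurs with probability p³ ≈ (0.016327)³ ≈ 4.3519282e-06.
By linearity: E[X] = C(245, 3)·p³ ≈ 2421090 · 4.3519282e-06 ≈ 10.53641.
Here α = 1, so p = 4/n is exactly at the triangle threshold p ~ 1/n. Asymptotically E[X] → c³/6 = 4³/6 = 32/3 ≈ 10.66667, a bounded constant. In this regime the triangle count is asymptotically Poisson(c³/6).

E[X] ≈ 10.53641; in regime p = Θ(1/n^{1}) E[X] stays bounded (at the triangle threshold p ~ 1/n).


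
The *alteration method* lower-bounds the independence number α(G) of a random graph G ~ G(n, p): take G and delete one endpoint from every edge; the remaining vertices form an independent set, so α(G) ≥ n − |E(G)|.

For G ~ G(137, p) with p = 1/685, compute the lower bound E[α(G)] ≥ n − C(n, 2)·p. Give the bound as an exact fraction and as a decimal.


E[|E(G)|] = C(137, 2)·p = 9316 · (1/685) = 68/5.
E[α(G)] ≥ n − E[|E(G)|] = 137 − 68/5 = 617/5.
Numerically: ≈ 123.400.
(This is only a lower bound; the true E[α(G)] may be larger.)

E[α(G)] ≥ 617/5 ≈ 123.400.


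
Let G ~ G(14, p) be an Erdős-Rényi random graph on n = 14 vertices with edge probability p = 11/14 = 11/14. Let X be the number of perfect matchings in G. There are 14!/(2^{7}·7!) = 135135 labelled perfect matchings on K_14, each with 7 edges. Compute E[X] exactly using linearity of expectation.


K_14 has 14!/(2^{7}·7!) = 135135 labelled perfect matchings.
For each such perfect matching H, let X_H = 1 if all 7 edges of H are present in G. Then P[X_H = 1] = p^{7} = (11/14)^{7} = 19487171/105413504.
By linearity of expectation: E[X] = Σ_H E[X_H] = 135135 · p^{7} = 135135 · 19487171/105413504 = 376199836155/15059072.
Numerically: E[X] ≈ 2.5e+04.

E[X] = 135135 · (11/14)^{7} = 376199836155/15059072 ≈ 2.5e+04.


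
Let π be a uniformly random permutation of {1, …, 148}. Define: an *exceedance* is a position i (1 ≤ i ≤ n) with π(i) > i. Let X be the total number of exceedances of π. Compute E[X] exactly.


Write X = Σ_{i=1}^{148} X_i, where X_i = 1_{π(i) > i}.
For each fixed i, π(i) is uniform over {1, …, 148} (marginal of a uniform permutation), so P[π(i) > i] = (n − i)/n. Summing: Σ_{i=1}^{148} (n − i)/n = (0 + 1 + … + 147)/148 = 148(148 − 1)/(2·148) = (148 − 1)/2.
Hence E[X] = Σ_{i=1}^{148} (148 − i)/148 = 147/2 ≈ 73.500.

E[X] = 147/2 = 73.500.


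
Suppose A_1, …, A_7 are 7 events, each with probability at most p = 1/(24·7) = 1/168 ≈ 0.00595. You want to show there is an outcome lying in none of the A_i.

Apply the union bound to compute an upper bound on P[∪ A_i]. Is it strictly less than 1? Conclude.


Union bound: P[∪_{i=1}^{7} A_i] ≤ Σ_i P[A_i] ≤ 7·p = 7·(1/168) = 1/24.
Numerically: 1/24 ≈ 0.04167.
Is 1/24 < 1? YES.
Since P[∪ A_i] ≤ 1/24 < 1, the complement has P[∩ A_i^c] ≥ 1 − 1/24 = 23/24 > 0, so some outcome avoids every A_i.

7·p = 1/24 ≈ 0.04167; existence CERTIFIED by the union bound.


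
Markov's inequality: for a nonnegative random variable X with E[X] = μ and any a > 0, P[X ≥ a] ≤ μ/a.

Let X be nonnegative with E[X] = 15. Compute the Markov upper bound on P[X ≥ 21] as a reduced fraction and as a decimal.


μ = E[X] = 15, a = 21.
Markov: P[X ≥ 21] ≤ μ/a = (15)/21 = 5/7.
Numerically: ≈ 0.714.
(Since a = 21 > μ = 15.000, the bound 5/7 is < 1 and informative.)

P[X ≥ 21] ≤ 5/7 ≈ 0.714.


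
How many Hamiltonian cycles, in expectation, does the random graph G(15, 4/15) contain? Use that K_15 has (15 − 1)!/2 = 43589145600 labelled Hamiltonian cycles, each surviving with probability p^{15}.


K_15 has (15 − 1)!/2 = 43589145600 labelled Hamiltonian cycles.
For each such Hamiltonian cycle H, let X_H = 1 if all 15 edges of H are present in G. Then P[X_H = 1] = p^{15} = (4/15)^{15} = 1073741824/437893890380859375.
Summing the indicators: E[X] = Σ_H E[X_H] = 43589145600 · p^{15} = 43589145600 · 1073741824/437893890380859375 = 7704277975826432/72081298828125.
Numerically: E[X] ≈ 106.88.

E[X] = 43589145600 · (4/15)^{15} = 7704277975826432/72081298828125 ≈ 106.88.


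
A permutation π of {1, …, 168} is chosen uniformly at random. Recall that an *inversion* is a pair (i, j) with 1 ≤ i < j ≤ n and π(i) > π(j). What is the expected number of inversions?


Write X = Σ X_I over the C(168, 2) = 14028 pairs i < j, with X_I the indicator of one inversion.
There are 14028 indicators.
For each fixed pair i < j, the values π(i) and π(j) are two distinct elements of {1, …, 168} in uniformly random order; by symmetry P[π(i) > π(j)] = 1/2.
By linearity: E[X] = 14028 · (1/2) = C(168, 2) · (1/2) = 14028/2 = 7014 ≈ 7014.000000.

E[X] = 7014 = 7014.000000.


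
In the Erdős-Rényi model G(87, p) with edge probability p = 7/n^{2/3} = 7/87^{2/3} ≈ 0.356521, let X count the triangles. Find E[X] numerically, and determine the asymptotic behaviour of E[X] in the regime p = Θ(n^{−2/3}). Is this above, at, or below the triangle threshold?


Number of potential triangles: C(87, 3) = 105995.
Each occurs with probability p³ ≈ (0.356521)³ ≈ 4.53164222e-02.
By linearity: E[X] = C(87, 3)·p³ ≈ 105995 · 4.53164222e-02 ≈ 4803.314176.
Since α = 2/3 < 1, p = c/n^{2/3} ≫ 1/n is above the triangle threshold p ~ 1/n. Asymptotically E[X] ~ (c³/6)·n^{3(1−α)} = (7³/6)·n^{1} → ∞; triangles are abundant w.h.p.

E[X] ≈ 4803.314176; in regime p = Θ(1/n^{2/3}) E[X] diverges (above the triangle threshold p ~ 1/n).


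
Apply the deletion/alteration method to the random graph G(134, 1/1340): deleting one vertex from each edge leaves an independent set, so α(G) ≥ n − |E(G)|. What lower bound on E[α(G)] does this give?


E[|E(G)|] = C(134, 2)·p = 8911 · (1/1340) = 133/20.
E[α(G)] ≥ n − E[|E(G)|] = 134 − 133/20 = 2547/20.
Numerically: ≈ 127.350.
(This is only a lower bound; the true E[α(G)] may be larger.)

E[α(G)] ≥ 2547/20 ≈ 127.350.


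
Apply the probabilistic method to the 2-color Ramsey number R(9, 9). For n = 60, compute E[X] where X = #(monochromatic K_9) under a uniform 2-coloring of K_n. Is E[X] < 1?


E[X] = C(60, 9) · 2^{1 − 36} = 14783142660 · 2^{−35} = 14783142660/34359738368.
As a reduced fraction: E[X] = 3695785665/8589934592 ≈ 0.430246.
Is E[X] < 1? YES.
Since E[X] < 1, there exists a 2-coloring of K_{60} with no monochromatic K_9; hence R(9, 9) > 60.

E[X] = 3695785665/8589934592 ≈ 0.430246; E[X] < 1, so R(9, 9) > 60.


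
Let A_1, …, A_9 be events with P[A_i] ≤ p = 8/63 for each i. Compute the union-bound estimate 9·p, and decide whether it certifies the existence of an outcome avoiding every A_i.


Union bound: P[∪_{i=1}^{9} A_i] ≤ Σ_i P[A_i] ≤ 9·p = 9·(8/63) = 8/7.
Numerically: 8/7 ≈ 1.1429.
Is 8/7 < 1? NO.
Since the bound 8/7 is ≥ 1, the union bound is uninformative here; it does NOT by itself certify existence.

9·p = 8/7 ≈ 1.1429; existence NOT certified by the union bound.


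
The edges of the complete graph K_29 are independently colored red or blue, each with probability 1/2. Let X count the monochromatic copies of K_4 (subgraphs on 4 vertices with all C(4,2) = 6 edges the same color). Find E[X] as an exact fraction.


Let X = Σ_S X_S over the C(29, 4) = 23751 subsets S of size 4, where X_S = 1 if the K_4 on S is monochromatic.
For a fixed S, the K_4 on S has C(4, 2) = 6 edges. P[all 6 edges red] = (1/2)^6, and likewise for blue, so P[monochromatic] = 2·(1/2)^6 = 2^{1 − 6} = 1/32.
By linearity: E[X] = C(29, 4) · 2^{1 − 6} = 23751 · 1/32 = 23751/32.
Numerically: E[X] ≈ 742.2188.

E[X] = C(29,4)·2^(1−C(4,2)) = 23751/32 ≈ 742.2188.


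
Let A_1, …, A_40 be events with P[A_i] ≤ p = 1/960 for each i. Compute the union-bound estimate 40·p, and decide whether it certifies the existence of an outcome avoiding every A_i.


Union bound: P[∪_{i=1}^{40} A_i] ≤ Σ_i P[A_i] ≤ 40·p = 40·(1/960) = 1/24.
Numerically: 1/24 ≈ 0.0417.
Is 1/24 < 1? YES.
Since P[∪ A_i] ≤ 1/24 < 1, the complement has P[∩ A_i^c] ≥ 1 − 1/24 = 23/24 > 0, so some outcome avoids every A_i.

40·p = 1/24 ≈ 0.0417; existence CERTIFIED by the union bound.


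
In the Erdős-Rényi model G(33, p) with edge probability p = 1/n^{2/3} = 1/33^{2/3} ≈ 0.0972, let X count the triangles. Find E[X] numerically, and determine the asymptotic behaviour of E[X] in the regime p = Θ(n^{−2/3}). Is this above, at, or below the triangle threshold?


Number of potential triangles: C(33, 3) = 5456.
Each occurs with probability p³ ≈ (0.0972)³ ≈ 9.18274e-04.
By linearity: E[X] = C(33, 3)·p³ ≈ 5456 · 9.18274e-04 ≈ 5.010.
Since α = 2/3 < 1, p = c/n^{2/3} ≫ 1/n is above the triangle threshold p ~ 1/n. Asymptotically E[X] ~ (c³/6)·n^{3(1−α)} = (1³/6)·n^{1} → ∞; triangles are abundant w.h.p.

E[X] ≈ 5.010; in regime p = Θ(1/n^{2/3}) E[X] diverges (above the triangle threshold p ~ 1/n).


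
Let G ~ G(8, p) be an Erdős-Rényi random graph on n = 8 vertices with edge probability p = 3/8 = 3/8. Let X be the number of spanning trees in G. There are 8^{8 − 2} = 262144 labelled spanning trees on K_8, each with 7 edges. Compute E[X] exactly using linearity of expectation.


K_8 has 8^{8 − 2} = 262144 labelled spanning trees.
For each such spanning tree H, let X_H = 1 if all 7 edges of H are present in G. Then P[X_H = 1] = p^{7} = (3/8)^{7} = 2187/2097152.
By linearity of expectation: E[X] = Σ_H E[X_H] = 262144 · p^{7} = 262144 · 2187/2097152 = 2187/8.
Numerically: E[X] ≈ 273.38.

E[X] = 262144 · (3/8)^{7} = 2187/8 ≈ 273.38.


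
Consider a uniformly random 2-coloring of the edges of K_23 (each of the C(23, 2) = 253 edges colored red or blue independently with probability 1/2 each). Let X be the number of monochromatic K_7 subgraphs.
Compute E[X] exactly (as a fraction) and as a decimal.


Let X = Σ_S X_S over the C(23, 7) = 245157 subsets S of size 7, where X_S = 1 if the K_7 on S is monochromatic.
For a fixed S, the K_7 on S has C(7, 2) = 21 edges. P[all 21 edges red] = (1/2)^21, and likewise for blue, so P[monochromatic] = 2·(1/2)^21 = 2^{1 − 21} = 1/1048576.
By linearity of expectation: E[X] = C(23, 7) · 2^{1 − 21} = 245157 · 1/1048576 = 245157/1048576.
Numerically: E[X] ≈ 0.234.

E[X] = C(23,7)·2^(1−C(7,2)) = 245157/1048576 ≈ 0.234.


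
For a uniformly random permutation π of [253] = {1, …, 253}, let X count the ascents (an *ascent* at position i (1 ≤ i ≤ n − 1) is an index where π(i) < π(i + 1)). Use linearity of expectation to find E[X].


Write X = Σ X_I over i = 1, …, 252, with X_I the indicator of one ascent.
There are 252 indicators.
For each fixed i, the pair (π(i), π(i+1)) is a uniformly random ordered pair of distinct values from {1, …, 253}; by symmetry P[π(i) < π(i+1)] = 1/2.
By linearity: E[X] = 252 · (1/2) = (253 − 1) · (1/2) = 126 ≈ 126.000000.

E[X] = 126 = 126.000000.


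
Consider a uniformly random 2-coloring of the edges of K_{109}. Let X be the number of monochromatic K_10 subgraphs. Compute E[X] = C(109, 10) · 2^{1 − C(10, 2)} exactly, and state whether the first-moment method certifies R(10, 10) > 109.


E[X] = C(109, 10) · 2^{1 − 45} = 42634215112710 · 2^{−44} = 42634215112710/17592186044416.
As a reduced fraction: E[X] = 21317107556355/8796093022208 ≈ 2.423.
Is E[X] < 1? NO.
Since E[X] ≥ 1, the first-moment bound is inconclusive at n = 109; it does NOT by itself certify R(10, 10) > 109.

E[X] = 21317107556355/8796093022208 ≈ 2.423; E[X] ≥ 1; first-moment method inconclusive here.


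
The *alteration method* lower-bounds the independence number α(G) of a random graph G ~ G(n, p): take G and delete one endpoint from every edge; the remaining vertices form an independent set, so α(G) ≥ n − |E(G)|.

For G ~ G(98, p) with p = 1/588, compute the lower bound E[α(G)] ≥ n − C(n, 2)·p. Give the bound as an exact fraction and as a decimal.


E[|E(G)|] = C(98, 2)·p = 4753 · (1/588) = 97/12.
E[α(G)] ≥ n − E[|E(G)|] = 98 − 97/12 = 1079/12.
Numerically: ≈ 89.91667.
(This is only a lower bound; the true E[α(G)] may be larger.)

E[α(G)] ≥ 1079/12 ≈ 89.91667.


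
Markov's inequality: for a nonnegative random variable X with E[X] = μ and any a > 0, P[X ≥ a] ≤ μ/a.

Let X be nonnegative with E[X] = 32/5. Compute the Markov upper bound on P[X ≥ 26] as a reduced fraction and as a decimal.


μ = E[X] = 32/5, a = 26.
Markov: P[X ≥ 26] ≤ μ/a = (32/5)/26 = 16/65.
Numerically: ≈ 0.2462.
(Since a = 26 > μ = 6.4000, the bound 16/65 is < 1 and informative.)

P[X ≥ 26] ≤ 16/65 ≈ 0.2462.


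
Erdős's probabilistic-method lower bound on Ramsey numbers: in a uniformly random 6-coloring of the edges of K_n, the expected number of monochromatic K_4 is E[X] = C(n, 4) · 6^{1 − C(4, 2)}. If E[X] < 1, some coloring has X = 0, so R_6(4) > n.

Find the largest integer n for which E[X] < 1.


We need C(n, 4) · 6^{1 − 6} < 1, i.e. C(n, 4) < 6^{6 − 1} = 7776.
Check values of n near the boundary:
  n = 21: C(21, 4) = 5985; 5985 < 7776? YES
  n = 22: C(22, 4) = 7315; 7315 < 7776? YES
  n = 23: C(23, 4) = 8855; 8855 < 7776? NO
  n = 24: C(24, 4) = 10626; 10626 < 7776? NO
The largest n with C(n, 4) < 7776 is n = 22 (where E[X] = 7315/7776 ≈ 0.940715). Hence R_6(4) > 22, i.e. R_6(4) ≥ 23.

Largest n = 22; hence R_6(4) > 22.


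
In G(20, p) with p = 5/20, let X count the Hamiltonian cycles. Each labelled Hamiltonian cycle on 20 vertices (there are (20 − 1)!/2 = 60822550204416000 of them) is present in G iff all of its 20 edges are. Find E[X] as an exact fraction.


K_20 has (20 − 1)!/2 = 60822550204416000 labelled Hamiltonian cycles.
For each such Hamiltonian cycle H, let X_H = 1 if all 20 edges of H are present in G. Then P[X_H = 1] = p^{20} = (1/4)^{20} = 1/1099511627776.
By linearity: E[X] = Σ_H E[X_H] = 60822550204416000 · p^{20} = 60822550204416000 · 1/1099511627776 = 1856156927625/33554432.
Numerically: E[X] ≈ 55318.

E[X] = 60822550204416000 · (1/4)^{20} = 1856156927625/33554432 ≈ 55318.


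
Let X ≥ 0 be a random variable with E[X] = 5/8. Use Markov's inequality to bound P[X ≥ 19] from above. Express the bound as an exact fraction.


μ = E[X] = 5/8, a = 19.
Markov: P[X ≥ 19] ≤ μ/a = (5/8)/19 = 5/152.
Numerically: ≈ 0.03289.
(Since a = 19 > μ = 0.62500, the bound 5/152 is < 1 and informative.)

P[X ≥ 19] ≤ 5/152 ≈ 0.03289.


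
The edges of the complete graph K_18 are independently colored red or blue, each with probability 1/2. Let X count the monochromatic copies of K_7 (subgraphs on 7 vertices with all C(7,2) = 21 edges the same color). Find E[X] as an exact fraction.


Let X = Σ_S X_S over the C(18, 7) = 31824 subsets S of size 7, where X_S = 1 if the K_7 on S is monochromatic.
For a fixed S, the K_7 on S has C(7, 2) = 21 edges. P[all 21 edges red] = (1/2)^21, and likewise for blue, so P[monochromatic] = 2·(1/2)^21 = 2^{1 − 21} = 1/1048576.
By linearity: E[X] = C(18, 7) · 2^{1 − 21} = 31824 · 1/1048576 = 1989/65536.
Numerically: E[X] ≈ 0.030.

E[X] = C(18,7)·2^(1−C(7,2)) = 1989/65536 ≈ 0.030.


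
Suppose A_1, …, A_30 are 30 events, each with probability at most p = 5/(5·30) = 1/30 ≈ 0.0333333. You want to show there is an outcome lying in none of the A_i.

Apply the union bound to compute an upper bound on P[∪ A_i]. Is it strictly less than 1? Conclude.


Union bound: P[∪_{i=1}^{30} A_i] ≤ Σ_i P[A_i] ≤ 30·p = 30·(1/30) = 1.
Numerically: 1 ≈ 1.0000000.
Is 1 < 1? NO.
Since the bound 1 is ≥ 1, the union bound is uninformative here; it does NOT by itself certify existence.

30·p = 1 ≈ 1.0000000; existence NOT certified by the union bound.


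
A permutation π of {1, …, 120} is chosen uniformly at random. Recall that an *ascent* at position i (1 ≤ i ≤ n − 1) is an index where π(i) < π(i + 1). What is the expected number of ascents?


Write X = Σ X_I over i = 1, …, 119, with X_I the indicator of one ascent.
There are 119 indicators.
For each fixed i, the pair (π(i), π(i+1)) is a uniformly random ordered pair of distinct values from {1, …, 120}; by symmetry P[π(i) < π(i+1)] = 1/2.
By linearity: E[X] = 119 · (1/2) = (120 − 1) · (1/2) = 119/2 ≈ 59.500.

E[X] = 119/2 = 59.500.


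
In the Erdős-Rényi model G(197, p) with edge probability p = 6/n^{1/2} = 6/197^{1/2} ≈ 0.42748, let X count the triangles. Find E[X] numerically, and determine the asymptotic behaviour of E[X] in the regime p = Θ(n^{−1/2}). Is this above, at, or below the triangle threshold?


Number of potential triangles: C(197, 3) = 1254890.
Each occurs with probability p³ ≈ (0.42748)³ ≈ 7.8118593e-02.
By linearity: E[X] = C(197, 3)·p³ ≈ 1254890 · 7.8118593e-02 ≈ 98030.24102.
Since α = 1/2 < 1, p = c/n^{1/2} ≫ 1/n is above the triangle threshold p ~ 1/n. Asymptotically E[X] ~ (c³/6)·n^{3(1−α)} = (6³/6)·n^{1.5} → ∞; triangles are abundant w.h.p.

E[X] ≈ 98030.24102; in regime p = Θ(1/n^{1/2}) E[X] diverges (above the triangle threshold p ~ 1/n).


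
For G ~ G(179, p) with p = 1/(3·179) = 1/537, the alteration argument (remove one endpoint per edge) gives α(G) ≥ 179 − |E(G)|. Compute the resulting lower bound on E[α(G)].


E[|E(G)|] = C(179, 2)·p = 15931 · (1/537) = 89/3.
E[α(G)] ≥ n − E[|E(G)|] = 179 − 89/3 = 448/3.
Numerically: ≈ 149.3333.
(This is only a lower bound; the true E[α(G)] may be larger.)

E[α(G)] ≥ 448/3 ≈ 149.3333.


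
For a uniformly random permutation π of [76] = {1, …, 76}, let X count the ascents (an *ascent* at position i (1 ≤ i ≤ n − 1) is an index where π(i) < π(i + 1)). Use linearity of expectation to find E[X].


Write X = Σ X_I over i = 1, …, 75, with X_I the indicator of one ascent.
There are 75 indicators.
For each fixed i, the pair (π(i), π(i+1)) is a uniformly random ordered pair of distinct values from {1, …, 76}; by symmetry P[π(i) < π(i+1)] = 1/2.
By linearity: E[X] = 75 · (1/2) = (76 − 1) · (1/2) = 75/2 ≈ 37.500.

E[X] = 75/2 = 37.500.


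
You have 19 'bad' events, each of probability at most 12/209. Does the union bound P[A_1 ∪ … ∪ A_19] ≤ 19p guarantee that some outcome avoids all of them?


Union bound: P[∪_{i=1}^{19} A_i] ≤ Σ_i P[A_i] ≤ 19·p = 19·(12/209) = 12/11.
Numerically: 12/11 ≈ 1.090909.
Is 12/11 < 1? NO.
Since the bound 12/11 is ≥ 1, the union bound is uninformative here; it does NOT by itself certify existence.

19·p = 12/11 ≈ 1.090909; existence NOT certified by the union bound.


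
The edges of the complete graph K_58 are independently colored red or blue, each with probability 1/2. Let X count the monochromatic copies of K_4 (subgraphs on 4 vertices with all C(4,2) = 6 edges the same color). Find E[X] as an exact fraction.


Let X = Σ_S X_S over the C(58, 4) = 424270 subsets S of size 4, where X_S = 1 if the K_4 on S is monochromatic.
For a fixed S, the K_4 on S has C(4, 2) = 6 edges. P[all 6 edges red] = (1/2)^6, and likewise for blue, so P[monochromatic] = 2·(1/2)^6 = 2^{1 − 6} = 1/32.
By linearity: E[X] = C(58, 4) · 2^{1 − 6} = 424270 · 1/32 = 212135/16.
Numerically: E[X] ≈ 13258.438.

E[X] = C(58,4)·2^(1−C(4,2)) = 212135/16 ≈ 13258.438.


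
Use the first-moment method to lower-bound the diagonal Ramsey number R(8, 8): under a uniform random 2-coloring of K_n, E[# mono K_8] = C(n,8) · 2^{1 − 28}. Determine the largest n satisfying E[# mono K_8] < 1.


We need C(n, 8) · 2^{1 − 28} < 1, i.e. C(n, 8) < 2^{28 − 1} = 134217728.
Check values of n near the boundary:
  n = 36: C(36, 8) = 30260340; 30260340 < 134217728? YES
  n = 37: C(37, 8) = 38608020; 38608020 < 134217728? YES
  n = 38: C(38, 8) = 48903492; 48903492 < 134217728? YES
  n = 39: C(39, 8) = 61523748; 61523748 < 134217728? YES
  n = 40: C(40, 8) = 76904685; 76904685 < 134217728? YES
  n = 41: C(41, 8) = 95548245; 95548245 < 134217728? YES
  n = 42: C(42, 8) = 118030185; 118030185 < 134217728? YES
  n = 43: C(43, 8) = 145008513; 145008513 < 134217728? NO
The largest n with C(n, 8) < 134217728 is n = 42 (where E[X] = 118030185/134217728 ≈ 0.879393). Hence R(8, 8) > 42, i.e. R(8, 8) ≥ 43.

Largest n = 42; hence R(8, 8) > 42.


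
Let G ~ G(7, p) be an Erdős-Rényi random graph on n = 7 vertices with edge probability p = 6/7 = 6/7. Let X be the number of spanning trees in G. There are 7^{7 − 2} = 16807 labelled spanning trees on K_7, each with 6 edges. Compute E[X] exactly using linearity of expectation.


K_7 has 7^{7 − 2} = 16807 labelled spanning trees.
For each such spanning tree H, let X_H = 1 if all 6 edges of H are present in G. Then P[X_H = 1] = p^{6} = (6/7)^{6} = 46656/117649.
Summing the indicators: E[X] = Σ_H E[X_H] = 16807 · p^{6} = 16807 · 46656/117649 = 46656/7.
Numerically: E[X] ≈ 6.67e+03.

E[X] = 16807 · (6/7)^{6} = 46656/7 ≈ 6.67e+03.


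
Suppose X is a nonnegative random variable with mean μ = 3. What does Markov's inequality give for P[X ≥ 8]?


μ = E[X] = 3, a = 8.
Markov: P[X ≥ 8] ≤ μ/a = (3)/8 = 3/8.
Numerically: ≈ 0.375.
(Since a = 8 > μ = 3.000, the bound 3/8 is < 1 and informative.)

P[X ≥ 8] ≤ 3/8 ≈ 0.375.


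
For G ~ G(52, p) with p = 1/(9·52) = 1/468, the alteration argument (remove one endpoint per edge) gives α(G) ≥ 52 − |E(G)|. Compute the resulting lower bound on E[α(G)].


E[|E(G)|] = C(52, 2)·p = 1326 · (1/468) = 17/6.
E[α(G)] ≥ n − E[|E(G)|] = 52 − 17/6 = 295/6.
Numerically: ≈ 49.1667.
(This is only a lower bound; the true E[α(G)] may be larger.)

E[α(G)] ≥ 295/6 ≈ 49.1667.


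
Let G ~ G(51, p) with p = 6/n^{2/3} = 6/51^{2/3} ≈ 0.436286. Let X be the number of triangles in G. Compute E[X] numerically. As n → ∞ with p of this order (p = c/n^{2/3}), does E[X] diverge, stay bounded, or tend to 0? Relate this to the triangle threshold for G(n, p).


Number of potential triangles: C(51, 3) = 20825.
Each occurs with probability p³ ≈ (0.436286)³ ≈ 8.30449827e-02.
By linearity: E[X] = C(51, 3)·p³ ≈ 20825 · 8.30449827e-02 ≈ 1729.411765.
Since α = 2/3 < 1, p = c/n^{2/3} ≫ 1/n is above the triangle threshold p ~ 1/n. Asymptotically E[X] ~ (c³/6)·n^{3(1−α)} = (6³/6)·n^{1} → ∞; triangles are abundant w.h.p.

E[X] ≈ 1729.411765; in regime p = Θ(1/n^{2/3}) E[X] diverges (above the triangle threshold p ~ 1/n).


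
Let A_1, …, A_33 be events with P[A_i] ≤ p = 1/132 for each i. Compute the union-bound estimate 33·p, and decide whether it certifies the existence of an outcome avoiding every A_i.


Union bound: P[∪_{i=1}^{33} A_i] ≤ Σ_i P[A_i] ≤ 33·p = 33·(1/132) = 1/4.
Numerically: 1/4 ≈ 0.250000.
Is 1/4 < 1? YES.
Since P[∪ A_i] ≤ 1/4 < 1, the complement has P[∩ A_i^c] ≥ 1 − 1/4 = 3/4 > 0, so some outcome avoids every A_i.

33·p = 1/4 ≈ 0.250000; existence CERTIFIED by the union bound.


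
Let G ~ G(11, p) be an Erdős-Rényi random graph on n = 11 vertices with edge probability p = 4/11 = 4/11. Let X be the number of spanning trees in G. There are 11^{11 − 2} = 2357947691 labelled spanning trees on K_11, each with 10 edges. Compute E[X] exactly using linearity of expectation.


K_11 has 11^{11 − 2} = 2357947691 labelled spanning trees.
For each such spanning tree H, let X_H = 1 if all 10 edges of H are present in G. Then P[X_H = 1] = p^{10} = (4/11)^{10} = 1048576/25937424601.
Summing the indicators: E[X] = Σ_H E[X_H] = 2357947691 · p^{10} = 2357947691 · 1048576/25937424601 = 1048576/11.
Numerically: E[X] ≈ 9.53e+04.

E[X] = 2357947691 · (4/11)^{10} = 1048576/11 ≈ 9.53e+04.


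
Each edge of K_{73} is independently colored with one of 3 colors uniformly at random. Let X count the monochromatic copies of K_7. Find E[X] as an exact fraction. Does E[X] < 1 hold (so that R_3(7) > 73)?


E[X] = C(73, 7) · 3^{1 − 21} = 1629348612 · 3^{−20} = 1629348612/3486784401.
As a reduced fraction: E[X] = 543116204/1162261467 ≈ 0.4673.
Is E[X] < 1? YES.
Since E[X] < 1, there exists a 3-coloring of K_{73} with no monochromatic K_7; hence R_3(7) > 73.

E[X] = 543116204/1162261467 ≈ 0.4673; E[X] < 1, so R_3(7) > 73.


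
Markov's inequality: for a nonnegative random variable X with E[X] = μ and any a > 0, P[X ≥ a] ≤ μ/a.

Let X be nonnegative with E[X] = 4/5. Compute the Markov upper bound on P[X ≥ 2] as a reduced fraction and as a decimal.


μ = E[X] = 4/5, a = 2.
Markov: P[X ≥ 2] ≤ μ/a = (4/5)/2 = 2/5.
Numerically: ≈ 0.400000.
(Since a = 2 > μ = 0.800000, the bound 2/5 is < 1 and informative.)

P[X ≥ 2] ≤ 2/5 ≈ 0.400000.


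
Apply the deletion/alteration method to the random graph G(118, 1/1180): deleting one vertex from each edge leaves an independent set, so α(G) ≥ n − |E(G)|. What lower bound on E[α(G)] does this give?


E[|E(G)|] = C(118, 2)·p = 6903 · (1/1180) = 117/20.
E[α(G)] ≥ n − E[|E(G)|] = 118 − 117/20 = 2243/20.
Numerically: ≈ 112.1500.
(This is only a lower bound; the true E[α(G)] may be larger.)

E[α(G)] ≥ 2243/20 ≈ 112.1500.


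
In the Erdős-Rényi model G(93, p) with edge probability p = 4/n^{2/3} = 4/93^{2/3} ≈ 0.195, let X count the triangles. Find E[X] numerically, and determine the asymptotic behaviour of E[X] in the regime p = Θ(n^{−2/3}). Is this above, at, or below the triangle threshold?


Number of potential triangles: C(93, 3) = 129766.
Each occurs with probability p³ ≈ (0.195)³ ≈ 7.39970e-03.
By linearity: E[X] = C(93, 3)·p³ ≈ 129766 · 7.39970e-03 ≈ 960.229.
Since α = 2/3 < 1, p = c/n^{2/3} ≫ 1/n is above the triangle threshold p ~ 1/n. Asymptotically E[X] ~ (c³/6)·n^{3(1−α)} = (4³/6)·n^{1} → ∞; triangles are abundant w.h.p.

E[X] ≈ 960.229; in regime p = Θ(1/n^{2/3}) E[X] diverges (above the triangle threshold p ~ 1/n).
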